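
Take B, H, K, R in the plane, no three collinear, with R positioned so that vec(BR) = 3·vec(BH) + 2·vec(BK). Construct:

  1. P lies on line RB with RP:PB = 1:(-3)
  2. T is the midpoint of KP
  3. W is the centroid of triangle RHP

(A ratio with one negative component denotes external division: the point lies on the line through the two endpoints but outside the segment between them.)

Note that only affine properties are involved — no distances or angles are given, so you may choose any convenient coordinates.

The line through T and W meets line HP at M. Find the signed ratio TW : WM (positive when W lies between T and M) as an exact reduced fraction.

TW:WM = 35/4

Assign B = (0, 0), H = (1, 0), K = (0, 1), R = (3, 2) — the answer is frame-independent, so this choice is without loss of generality.
1. P lies on line RB with RP:PB = 1:(-3) ⇒ P = (9/2, 3)
2. T is the midpoint of KP ⇒ T = (9/4, 2)
3. W is the centroid of triangle RHP ⇒ W = (17/6, 5/3)
line TW meets HP at M = (29/10, 57/35)
W = T + t·(M−T) with t = 35/39, so TW:WM = 35/39:4/39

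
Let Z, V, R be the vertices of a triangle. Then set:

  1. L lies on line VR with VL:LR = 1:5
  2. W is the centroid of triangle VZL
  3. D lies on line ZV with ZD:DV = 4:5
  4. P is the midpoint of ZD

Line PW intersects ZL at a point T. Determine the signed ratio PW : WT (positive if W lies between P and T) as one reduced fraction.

Set Z = (0, 0), V = (1, 0), R = (0, 1); any affine frame gives the same invariant.
1. L lies on line VR with VL:LR = 1:5 ⇒ L = (5/6, 1/6)
2. W is the centroid of triangle VZL ⇒ W = (11/18, 1/18)
3. D lies on line ZV with ZD:DV = 4:5 ⇒ D = (4/9, 0)
4. P is the midpoint of ZD ⇒ P = (2/9, 0)
line PW meets ZL at T = (-5/9, -1/9)
W = P + t·(T−P) with t = -1/2, so PW:WT = -1/2:3/2

PW:WT = -1/3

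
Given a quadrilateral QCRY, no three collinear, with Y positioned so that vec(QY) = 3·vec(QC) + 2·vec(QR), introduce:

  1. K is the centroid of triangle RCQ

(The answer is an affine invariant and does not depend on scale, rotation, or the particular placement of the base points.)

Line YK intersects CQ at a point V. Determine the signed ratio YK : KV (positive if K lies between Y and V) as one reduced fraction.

YK:KV = 5

Choose coordinates Q = (0, 0), C = (1, 0), R = (0, 1), Y = (3, 2).
1. K is the centroid of triangle RCQ ⇒ K = (1/3, 1/3)
line YK meets CQ at V = (-1/5, 0)
K = Y + t·(V−Y) with t = 5/6, so YK:KV = 5/6:1/6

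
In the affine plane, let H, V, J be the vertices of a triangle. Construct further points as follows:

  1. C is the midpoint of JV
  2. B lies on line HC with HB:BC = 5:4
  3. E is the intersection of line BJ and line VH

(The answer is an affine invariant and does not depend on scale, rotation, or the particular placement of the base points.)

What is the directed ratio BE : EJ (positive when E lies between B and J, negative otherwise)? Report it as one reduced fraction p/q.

BE:EJ = -5/18

Assign H = (0, 0), V = (1, 0), J = (0, 1) — the answer is frame-independent, so this choice is without loss of generality.
1. C is the midpoint of JV ⇒ C = (1/2, 1/2)
2. B lies on line HC with HB:BC = 5:4 ⇒ B = (5/18, 5/18)
3. E is the intersection of line BJ and line VH ⇒ E = (5/13, 0)
E = B + t·(J−B) with t = -5/13, so BE:EJ = t:(1−t) = -5/13:18/13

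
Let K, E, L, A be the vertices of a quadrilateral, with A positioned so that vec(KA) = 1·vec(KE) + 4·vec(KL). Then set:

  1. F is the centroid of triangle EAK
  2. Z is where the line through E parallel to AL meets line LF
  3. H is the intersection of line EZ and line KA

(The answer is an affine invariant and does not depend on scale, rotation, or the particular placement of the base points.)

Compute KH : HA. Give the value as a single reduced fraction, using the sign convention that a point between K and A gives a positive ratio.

KH:HA = -3/4

Set K = (0, 0), E = (1, 0), L = (0, 1), A = (1, 4); any affine frame gives the same invariant.
1. F is the centroid of triangle EAK ⇒ F = (2/3, 4/3)
2. Z is where the line through E parallel to AL meets line LF ⇒ Z = (8/5, 9/5)
3. H is the intersection of line EZ and line KA ⇒ H = (-3, -12)
H = K + t·(A−K) with t = -3, so KH:HA = t:(1−t) = -3:4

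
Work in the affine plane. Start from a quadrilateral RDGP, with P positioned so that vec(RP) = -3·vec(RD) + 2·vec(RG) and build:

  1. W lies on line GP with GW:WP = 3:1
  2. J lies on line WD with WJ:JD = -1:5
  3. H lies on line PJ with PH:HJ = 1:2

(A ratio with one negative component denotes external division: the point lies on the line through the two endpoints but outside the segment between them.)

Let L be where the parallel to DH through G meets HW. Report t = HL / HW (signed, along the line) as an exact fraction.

Choose coordinates R = (0, 0), D = (1, 0), G = (0, 1), P = (-3, 2).
1. W lies on line GP with GW:WP = 3:1 ⇒ W = (-9/4, 7/4)
2. J lies on line WD with WJ:JD = -1:5 ⇒ J = (-49/16, 35/16)
3. H lies on line PJ with PH:HJ = 1:2 ⇒ H = (-145/48, 33/16)
through G parallel to DH: direction (-193/48, 33/16); meets HW at L = (193/128, 29/128)
L = H + t·(W−H) with t = 47/8

t = 47/8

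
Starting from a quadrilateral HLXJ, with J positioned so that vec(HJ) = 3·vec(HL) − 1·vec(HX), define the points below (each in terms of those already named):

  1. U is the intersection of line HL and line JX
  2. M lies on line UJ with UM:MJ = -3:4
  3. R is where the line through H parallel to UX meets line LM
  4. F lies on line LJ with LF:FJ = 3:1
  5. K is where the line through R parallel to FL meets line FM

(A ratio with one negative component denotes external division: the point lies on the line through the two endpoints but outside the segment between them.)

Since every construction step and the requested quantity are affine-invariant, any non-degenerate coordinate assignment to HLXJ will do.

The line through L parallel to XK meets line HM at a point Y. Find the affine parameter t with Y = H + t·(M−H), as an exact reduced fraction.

t = 37/51

Work in coordinates with H = (0, 0), L = (1, 0), X = (0, 1), J = (3, -1).
1. U is the intersection of line HL and line JX ⇒ U = (3/2, 0)
2. M lies on line UJ with UM:MJ = -3:4 ⇒ M = (-3, 3)
3. R is where the line through H parallel to UX meets line LM ⇒ R = (9, -6)
4. F lies on line LJ with LF:FJ = 3:1 ⇒ F = (5/2, -3/4)
5. K is where the line through R parallel to FL meets line FM ⇒ K = (27/2, -33/4)
through L parallel to XK: direction (27/2, -37/4); meets HM at Y = (-37/17, 37/17)
Y = H + t·(M−H) with t = 37/51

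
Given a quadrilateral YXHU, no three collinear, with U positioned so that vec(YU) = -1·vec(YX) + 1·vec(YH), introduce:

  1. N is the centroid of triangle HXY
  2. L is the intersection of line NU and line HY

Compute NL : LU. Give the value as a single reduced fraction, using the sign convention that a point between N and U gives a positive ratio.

NL:LU = 1/3

Choose coordinates Y = (0, 0), X = (1, 0), H = (0, 1), U = (-1, 1).
1. N is the centroid of triangle HXY ⇒ N = (1/3, 1/3)
2. L is the intersection of line NU and line HY ⇒ L = (0, 1/2)
L = N + t·(U−N) with t = 1/4, so NL:LU = t:(1−t) = 1/4:3/4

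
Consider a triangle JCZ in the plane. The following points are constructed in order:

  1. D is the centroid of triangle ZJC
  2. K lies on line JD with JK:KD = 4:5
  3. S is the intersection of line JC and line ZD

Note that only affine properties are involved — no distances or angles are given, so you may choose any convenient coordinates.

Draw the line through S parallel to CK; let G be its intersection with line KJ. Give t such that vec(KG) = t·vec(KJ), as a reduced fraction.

Assign J = (0, 0), C = (1, 0), Z = (0, 1) — the answer is frame-independent, so this choice is without loss of generality.
1. D is the centroid of triangle ZJC ⇒ D = (1/3, 1/3)
2. K lies on line JD with JK:KD = 4:5 ⇒ K = (4/27, 4/27)
3. S is the intersection of line JC and line ZD ⇒ S = (1/2, 0)
through S parallel to CK: direction (-23/27, 4/27); meets KJ at G = (2/27, 2/27)
G = K + t·(J−K) with t = 1/2

t = 1/2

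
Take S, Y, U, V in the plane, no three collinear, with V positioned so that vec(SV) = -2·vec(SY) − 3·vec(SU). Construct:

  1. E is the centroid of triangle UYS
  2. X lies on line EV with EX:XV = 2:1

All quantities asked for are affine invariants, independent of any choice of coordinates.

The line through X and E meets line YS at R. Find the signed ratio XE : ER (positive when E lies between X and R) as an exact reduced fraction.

XE:ER = -20/3

Work in coordinates with S = (0, 0), Y = (1, 0), U = (0, 1), V = (-2, -3).
1. E is the centroid of triangle UYS ⇒ E = (1/3, 1/3)
2. X lies on line EV with EX:XV = 2:1 ⇒ X = (-11/9, -17/9)
line XE meets YS at R = (1/10, 0)
E = X + t·(R−X) with t = 20/17, so XE:ER = 20/17:-3/17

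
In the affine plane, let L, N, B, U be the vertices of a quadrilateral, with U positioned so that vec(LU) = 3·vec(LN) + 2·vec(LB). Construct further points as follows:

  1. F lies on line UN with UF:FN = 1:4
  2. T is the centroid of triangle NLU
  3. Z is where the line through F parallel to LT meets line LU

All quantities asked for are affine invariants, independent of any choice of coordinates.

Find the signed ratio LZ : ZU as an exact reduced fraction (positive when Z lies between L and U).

LZ:ZU = 3/2

Work in coordinates with L = (0, 0), N = (1, 0), B = (0, 1), U = (3, 2).
1. F lies on line UN with UF:FN = 1:4 ⇒ F = (13/5, 8/5)
2. T is the centroid of triangle NLU ⇒ T = (4/3, 2/3)
3. Z is where the line through F parallel to LT meets line LU ⇒ Z = (9/5, 6/5)
Z = L + t·(U−L) with t = 3/5, so LZ:ZU = t:(1−t) = 3/5:2/5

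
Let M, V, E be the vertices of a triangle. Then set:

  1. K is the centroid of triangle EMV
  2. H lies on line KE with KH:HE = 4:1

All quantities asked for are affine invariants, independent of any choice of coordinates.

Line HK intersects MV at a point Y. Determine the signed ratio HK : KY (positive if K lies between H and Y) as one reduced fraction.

HK:KY = 8/5

Set M = (0, 0), V = (1, 0), E = (0, 1); any affine frame gives the same invariant.
1. K is the centroid of triangle EMV ⇒ K = (1/3, 1/3)
2. H lies on line KE with KH:HE = 4:1 ⇒ H = (1/15, 13/15)
line HK meets MV at Y = (1/2, 0)
K = H + t·(Y−H) with t = 8/13, so HK:KY = 8/13:5/13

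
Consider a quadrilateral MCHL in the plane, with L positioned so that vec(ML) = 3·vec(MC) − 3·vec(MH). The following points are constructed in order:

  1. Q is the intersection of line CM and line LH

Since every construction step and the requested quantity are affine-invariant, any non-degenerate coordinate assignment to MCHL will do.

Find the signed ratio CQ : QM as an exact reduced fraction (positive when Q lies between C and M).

Choose coordinates M = (0, 0), C = (1, 0), H = (0, 1), L = (3, -3).
1. Q is the intersection of line CM and line LH ⇒ Q = (3/4, 0)
Q = C + t·(M−C) with t = 1/4, so CQ:QM = t:(1−t) = 1/4:3/4

CQ:QM = 1/3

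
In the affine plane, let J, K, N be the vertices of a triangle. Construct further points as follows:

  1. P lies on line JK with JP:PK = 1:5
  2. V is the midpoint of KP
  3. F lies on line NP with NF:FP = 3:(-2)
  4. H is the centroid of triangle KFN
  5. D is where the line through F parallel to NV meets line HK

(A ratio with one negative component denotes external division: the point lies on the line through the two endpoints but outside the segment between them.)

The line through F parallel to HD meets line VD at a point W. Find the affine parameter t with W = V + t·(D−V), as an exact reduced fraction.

t = 7

Set J = (0, 0), K = (1, 0), N = (0, 1); any affine frame gives the same invariant.
1. P lies on line JK with JP:PK = 1:5 ⇒ P = (1/6, 0)
2. V is the midpoint of KP ⇒ V = (7/12, 0)
3. F lies on line NP with NF:FP = 3:(-2) ⇒ F = (1/2, -2)
4. H is the centroid of triangle KFN ⇒ H = (1/2, -1/3)
5. D is where the line through F parallel to NV meets line HK ⇒ D = (-1/5, -4/5)
through F parallel to HD: direction (-7/10, -7/15); meets VD at W = (-49/10, -28/5)
W = V + t·(D−V) with t = 7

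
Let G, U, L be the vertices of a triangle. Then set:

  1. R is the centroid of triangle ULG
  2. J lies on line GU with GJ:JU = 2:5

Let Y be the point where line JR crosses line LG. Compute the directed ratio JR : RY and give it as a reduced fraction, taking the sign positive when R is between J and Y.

Work in coordinates with G = (0, 0), U = (1, 0), L = (0, 1).
1. R is the centroid of triangle ULG ⇒ R = (1/3, 1/3)
2. J lies on line GU with GJ:JU = 2:5 ⇒ J = (2/7, 0)
line JR meets LG at Y = (0, -2)
R = J + t·(Y−J) with t = -1/6, so JR:RY = -1/6:7/6

JR:RY = -1/7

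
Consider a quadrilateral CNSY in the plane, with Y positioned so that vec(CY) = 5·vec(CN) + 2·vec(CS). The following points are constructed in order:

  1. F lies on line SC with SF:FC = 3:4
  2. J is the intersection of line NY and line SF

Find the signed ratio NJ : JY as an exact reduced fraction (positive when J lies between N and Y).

Assign C = (0, 0), N = (1, 0), S = (0, 1), Y = (5, 2) — the answer is frame-independent, so this choice is without loss of generality.
1. F lies on line SC with SF:FC = 3:4 ⇒ F = (0, 4/7)
2. J is the intersection of line NY and line SF ⇒ J = (0, -1/2)
J = N + t·(Y−N) with t = -1/4, so NJ:JY = t:(1−t) = -1/4:5/4

NJ:JY = -1/5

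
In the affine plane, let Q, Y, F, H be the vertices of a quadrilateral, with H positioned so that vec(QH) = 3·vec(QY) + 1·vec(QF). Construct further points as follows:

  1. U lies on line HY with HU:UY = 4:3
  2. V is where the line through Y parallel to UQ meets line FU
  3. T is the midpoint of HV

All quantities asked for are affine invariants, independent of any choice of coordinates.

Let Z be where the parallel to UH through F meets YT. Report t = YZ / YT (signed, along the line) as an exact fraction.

Set Q = (0, 0), Y = (1, 0), F = (0, 1), H = (3, 1); any affine frame gives the same invariant.
1. U lies on line HY with HU:UY = 4:3 ⇒ U = (13/7, 3/7)
2. V is where the line through Y parallel to UQ meets line FU ⇒ V = (16/7, 27/91)
3. T is the midpoint of HV ⇒ T = (37/14, 59/91)
through F parallel to UH: direction (8/7, 4/7); meets YT at Z = (-278/21, -118/21)
Z = Y + t·(T−Y) with t = -26/3

t = -26/3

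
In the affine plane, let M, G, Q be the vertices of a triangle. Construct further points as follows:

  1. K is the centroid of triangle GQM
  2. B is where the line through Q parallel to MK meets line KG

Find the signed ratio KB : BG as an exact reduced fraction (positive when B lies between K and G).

KB:BG = -1/2

Choose coordinates M = (0, 0), G = (1, 0), Q = (0, 1).
1. K is the centroid of triangle GQM ⇒ K = (1/3, 1/3)
2. B is where the line through Q parallel to MK meets line KG ⇒ B = (-1/3, 2/3)
B = K + t·(G−K) with t = -1, so KB:BG = t:(1−t) = -1:2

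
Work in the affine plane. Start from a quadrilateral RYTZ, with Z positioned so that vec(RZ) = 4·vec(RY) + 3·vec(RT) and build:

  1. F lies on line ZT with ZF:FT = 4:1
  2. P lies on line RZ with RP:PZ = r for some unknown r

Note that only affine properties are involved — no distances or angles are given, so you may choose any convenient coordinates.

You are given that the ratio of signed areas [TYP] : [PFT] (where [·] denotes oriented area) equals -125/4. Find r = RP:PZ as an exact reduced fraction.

Choose coordinates R = (0, 0), Y = (1, 0), T = (0, 1), Z = (4, 3).
1. F lies on line ZT with ZF:FT = 4:1 ⇒ F = (4/5, 7/5)
2. With RP:PZ = r, write λ = r/(r+1) so P = R + λ·(Z−R); P is affine-linear in λ
Every point depending on P is an affine combination of P and λ-independent points, so each such coordinate is linear in λ; the λ² term in each signed area is a multiple of (Z−R)×(Z−R) = 0, so 2·[TYP] and 2·[PFT] are each linear in λ. Evaluating at λ=0 and λ=1:
  2·[TYP] = 7·λ − 1,   2·[PFT] = -4/5·λ + 4/5
So [TYP]:[PFT] = (7·λ − 1) / (-4/5·λ + 4/5). Setting this equal to -125/4:
  7·λ − 1 = -125/4·(-4/5·λ + 4/5)  ⇒  λ = 4/3
Then r = λ/(1−λ) = (4/3)/(-1/3) = -4. Check: with r = -4, P = (16/3, 4) and [TYP]:[PFT] = -125/4 as required.

r = -4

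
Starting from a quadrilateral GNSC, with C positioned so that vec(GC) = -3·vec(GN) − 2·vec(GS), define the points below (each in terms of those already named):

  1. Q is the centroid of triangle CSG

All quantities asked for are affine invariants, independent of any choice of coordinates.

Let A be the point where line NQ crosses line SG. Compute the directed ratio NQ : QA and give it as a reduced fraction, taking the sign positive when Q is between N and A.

Set G = (0, 0), N = (1, 0), S = (0, 1), C = (-3, -2); any affine frame gives the same invariant.
1. Q is the centroid of triangle CSG ⇒ Q = (-1, -1/3)
line NQ meets SG at A = (0, -1/6)
Q = N + t·(A−N) with t = 2, so NQ:QA = 2:-1

NQ:QA = -2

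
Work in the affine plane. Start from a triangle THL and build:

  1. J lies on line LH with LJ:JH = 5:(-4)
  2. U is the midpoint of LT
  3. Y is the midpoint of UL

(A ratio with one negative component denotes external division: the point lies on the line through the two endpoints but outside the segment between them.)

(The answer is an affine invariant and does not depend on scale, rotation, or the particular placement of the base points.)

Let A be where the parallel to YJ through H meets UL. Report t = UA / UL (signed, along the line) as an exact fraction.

t = 9/10

Assign T = (0, 0), H = (1, 0), L = (0, 1) — the answer is frame-independent, so this choice is without loss of generality.
1. J lies on line LH with LJ:JH = 5:(-4) ⇒ J = (5, -4)
2. U is the midpoint of LT ⇒ U = (0, 1/2)
3. Y is the midpoint of UL ⇒ Y = (0, 3/4)
through H parallel to YJ: direction (5, -19/4); meets UL at A = (0, 19/20)
A = U + t·(L−U) with t = 9/10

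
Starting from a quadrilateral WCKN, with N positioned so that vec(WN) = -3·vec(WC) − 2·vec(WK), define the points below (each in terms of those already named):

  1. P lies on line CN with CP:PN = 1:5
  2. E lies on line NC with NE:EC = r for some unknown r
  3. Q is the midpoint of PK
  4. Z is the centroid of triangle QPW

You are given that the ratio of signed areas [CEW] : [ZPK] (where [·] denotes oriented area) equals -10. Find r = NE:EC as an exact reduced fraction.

r = 4/5

Assign W = (0, 0), C = (1, 0), K = (0, 1), N = (-3, -2) — the answer is frame-independent, so this choice is without loss of generality.
1. P lies on line CN with CP:PN = 1:5 ⇒ P = (1/3, -1/3)
2. With NE:EC = r, write λ = r/(r+1) so E = N + λ·(C−N); E is affine-linear in λ
3. Q is the midpoint of PK ⇒ Q = (1/6, 1/3)
4. Z is the centroid of triangle QPW ⇒ Z = (1/6, 0)
Every point depending on E is an affine combination of E and λ-independent points, so each such coordinate is linear in λ; the λ² term in each signed area is a multiple of (C−N)×(C−N) = 0, so 2·[CEW] and 2·[ZPK] are each linear in λ. Evaluating at λ=0 and λ=1:
  2·[CEW] = 2·λ − 2,   2·[ZPK] = 1/9
So [CEW]:[ZPK] = (2·λ − 2) / (1/9). Setting this equal to -10:
  2·λ − 2 = -10·(1/9)  ⇒  λ = 4/9
Then r = λ/(1−λ) = (4/9)/(5/9) = 4/5. Check: with r = 4/5, E = (-11/9, -10/9) and [CEW]:[ZPK] = -10 as required.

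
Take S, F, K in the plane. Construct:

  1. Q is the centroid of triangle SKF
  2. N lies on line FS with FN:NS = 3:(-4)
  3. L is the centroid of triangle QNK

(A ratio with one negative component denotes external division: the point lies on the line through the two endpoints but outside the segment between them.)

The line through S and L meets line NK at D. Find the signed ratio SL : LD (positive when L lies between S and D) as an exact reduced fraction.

SL:LD = 29/7

Choose coordinates S = (0, 0), F = (1, 0), K = (0, 1).
1. Q is the centroid of triangle SKF ⇒ Q = (1/3, 1/3)
2. N lies on line FS with FN:NS = 3:(-4) ⇒ N = (4, 0)
3. L is the centroid of triangle QNK ⇒ L = (13/9, 4/9)
line SL meets NK at D = (52/29, 16/29)
L = S + t·(D−S) with t = 29/36, so SL:LD = 29/36:7/36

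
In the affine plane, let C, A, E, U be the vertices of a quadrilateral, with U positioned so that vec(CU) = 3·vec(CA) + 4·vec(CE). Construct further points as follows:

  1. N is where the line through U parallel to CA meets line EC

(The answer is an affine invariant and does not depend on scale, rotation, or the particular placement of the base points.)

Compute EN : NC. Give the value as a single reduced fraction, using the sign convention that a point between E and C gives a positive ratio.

Choose coordinates C = (0, 0), A = (1, 0), E = (0, 1), U = (3, 4).
1. N is where the line through U parallel to CA meets line EC ⇒ N = (0, 4)
N = E + t·(C−E) with t = -3, so EN:NC = t:(1−t) = -3:4

EN:NC = -3/4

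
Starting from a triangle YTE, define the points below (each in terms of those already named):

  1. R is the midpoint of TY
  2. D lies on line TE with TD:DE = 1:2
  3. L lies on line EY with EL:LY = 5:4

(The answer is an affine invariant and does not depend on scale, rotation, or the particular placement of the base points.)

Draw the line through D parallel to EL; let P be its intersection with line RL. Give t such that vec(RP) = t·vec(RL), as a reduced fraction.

t = -1/3

Work in coordinates with Y = (0, 0), T = (1, 0), E = (0, 1).
1. R is the midpoint of TY ⇒ R = (1/2, 0)
2. D lies on line TE with TD:DE = 1:2 ⇒ D = (2/3, 1/3)
3. L lies on line EY with EL:LY = 5:4 ⇒ L = (0, 4/9)
through D parallel to EL: direction (0, -5/9); meets RL at P = (2/3, -4/27)
P = R + t·(L−R) with t = -1/3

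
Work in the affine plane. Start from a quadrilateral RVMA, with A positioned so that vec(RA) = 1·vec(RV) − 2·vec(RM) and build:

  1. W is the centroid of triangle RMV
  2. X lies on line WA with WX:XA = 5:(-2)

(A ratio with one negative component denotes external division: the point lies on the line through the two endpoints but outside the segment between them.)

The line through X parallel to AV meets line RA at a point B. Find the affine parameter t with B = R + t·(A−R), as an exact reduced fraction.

Choose coordinates R = (0, 0), V = (1, 0), M = (0, 1), A = (1, -2).
1. W is the centroid of triangle RMV ⇒ W = (1/3, 1/3)
2. X lies on line WA with WX:XA = 5:(-2) ⇒ X = (13/9, -32/9)
through X parallel to AV: direction (0, 2); meets RA at B = (13/9, -26/9)
B = R + t·(A−R) with t = 13/9

t = 13/9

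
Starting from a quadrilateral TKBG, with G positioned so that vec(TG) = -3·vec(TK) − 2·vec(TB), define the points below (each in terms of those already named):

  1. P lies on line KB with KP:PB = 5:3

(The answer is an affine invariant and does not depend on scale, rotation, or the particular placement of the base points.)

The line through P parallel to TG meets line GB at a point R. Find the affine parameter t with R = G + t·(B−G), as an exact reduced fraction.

t = 3/8

Choose coordinates T = (0, 0), K = (1, 0), B = (0, 1), G = (-3, -2).
1. P lies on line KB with KP:PB = 5:3 ⇒ P = (3/8, 5/8)
through P parallel to TG: direction (-3, -2); meets GB at R = (-15/8, -7/8)
R = G + t·(B−G) with t = 3/8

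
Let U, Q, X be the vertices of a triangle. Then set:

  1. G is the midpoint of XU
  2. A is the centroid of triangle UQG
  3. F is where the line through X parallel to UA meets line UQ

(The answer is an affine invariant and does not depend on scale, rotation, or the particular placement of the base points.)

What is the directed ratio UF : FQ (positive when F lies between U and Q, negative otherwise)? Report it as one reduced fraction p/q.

Set U = (0, 0), Q = (1, 0), X = (0, 1); any affine frame gives the same invariant.
1. G is the midpoint of XU ⇒ G = (0, 1/2)
2. A is the centroid of triangle UQG ⇒ A = (1/3, 1/6)
3. F is where the line through X parallel to UA meets line UQ ⇒ F = (-2, 0)
F = U + t·(Q−U) with t = -2, so UF:FQ = t:(1−t) = -2:3

UF:FQ = -2/3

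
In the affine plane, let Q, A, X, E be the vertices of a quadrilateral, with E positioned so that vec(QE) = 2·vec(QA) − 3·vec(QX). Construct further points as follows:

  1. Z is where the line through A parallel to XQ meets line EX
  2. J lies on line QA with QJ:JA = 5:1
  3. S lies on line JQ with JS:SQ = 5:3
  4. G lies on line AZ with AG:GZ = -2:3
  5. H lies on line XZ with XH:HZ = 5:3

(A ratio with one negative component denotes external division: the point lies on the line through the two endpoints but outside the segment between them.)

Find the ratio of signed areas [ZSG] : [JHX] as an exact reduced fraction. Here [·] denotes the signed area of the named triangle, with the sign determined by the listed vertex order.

[ZSG]:[JHX] = 99/20

Choose coordinates Q = (0, 0), A = (1, 0), X = (0, 1), E = (2, -3).
1. Z is where the line through A parallel to XQ meets line EX ⇒ Z = (1, -1)
2. J lies on line QA with QJ:JA = 5:1 ⇒ J = (5/6, 0)
3. S lies on line JQ with JS:SQ = 5:3 ⇒ S = (5/16, 0)
4. G lies on line AZ with AG:GZ = -2:3 ⇒ G = (1, 2)
5. H lies on line XZ with XH:HZ = 5:3 ⇒ H = (5/8, -1/4)
2·[ZSG] = -33/16, 2·[JHX] = -5/12
[ZSG]:[JHX] = -33/16:-5/12 = 99/20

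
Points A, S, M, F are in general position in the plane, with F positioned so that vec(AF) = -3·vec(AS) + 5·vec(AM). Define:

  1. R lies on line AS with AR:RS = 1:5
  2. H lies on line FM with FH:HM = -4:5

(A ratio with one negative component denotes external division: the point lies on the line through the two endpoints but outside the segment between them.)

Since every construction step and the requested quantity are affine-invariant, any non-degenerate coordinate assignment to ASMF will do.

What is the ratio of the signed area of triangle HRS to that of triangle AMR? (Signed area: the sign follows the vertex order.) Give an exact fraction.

[HRS]:[AMR] = -105

Set A = (0, 0), S = (1, 0), M = (0, 1), F = (-3, 5); any affine frame gives the same invariant.
1. R lies on line AS with AR:RS = 1:5 ⇒ R = (1/6, 0)
2. H lies on line FM with FH:HM = -4:5 ⇒ H = (-15, 21)
2·[HRS] = 35/2, 2·[AMR] = -1/6
[HRS]:[AMR] = 35/2:-1/6 = -105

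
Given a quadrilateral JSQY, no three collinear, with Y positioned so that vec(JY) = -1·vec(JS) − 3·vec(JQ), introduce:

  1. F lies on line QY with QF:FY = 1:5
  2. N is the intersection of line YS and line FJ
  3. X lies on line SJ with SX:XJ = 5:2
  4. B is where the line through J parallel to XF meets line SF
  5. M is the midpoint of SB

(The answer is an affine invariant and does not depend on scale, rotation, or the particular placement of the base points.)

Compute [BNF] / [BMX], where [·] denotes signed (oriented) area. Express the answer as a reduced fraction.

Set J = (0, 0), S = (1, 0), Q = (0, 1), Y = (-1, -3); any affine frame gives the same invariant.
1. F lies on line QY with QF:FY = 1:5 ⇒ F = (-1/6, 1/3)
2. N is the intersection of line YS and line FJ ⇒ N = (3/7, -6/7)
3. X lies on line SJ with SX:XJ = 5:2 ⇒ X = (2/7, 0)
4. B is where the line through J parallel to XF meets line SF ⇒ B = (-19/30, 7/15)
5. M is the midpoint of SB ⇒ M = (11/60, 7/30)
2·[BNF] = 10/21, 2·[BMX] = -1/6
[BNF]:[BMX] = 10/21:-1/6 = -20/7

[BNF]:[BMX] = -20/7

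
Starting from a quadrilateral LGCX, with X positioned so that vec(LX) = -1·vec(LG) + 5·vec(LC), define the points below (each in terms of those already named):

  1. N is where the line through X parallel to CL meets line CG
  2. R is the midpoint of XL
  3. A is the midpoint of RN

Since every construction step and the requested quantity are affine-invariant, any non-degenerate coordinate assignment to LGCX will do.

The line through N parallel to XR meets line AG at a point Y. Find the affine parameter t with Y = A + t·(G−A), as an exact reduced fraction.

t = -3/13

Set L = (0, 0), G = (1, 0), C = (0, 1), X = (-1, 5); any affine frame gives the same invariant.
1. N is where the line through X parallel to CL meets line CG ⇒ N = (-1, 2)
2. R is the midpoint of XL ⇒ R = (-1/2, 5/2)
3. A is the midpoint of RN ⇒ A = (-3/4, 9/4)
through N parallel to XR: direction (1/2, -5/2); meets AG at Y = (-15/13, 36/13)
Y = A + t·(G−A) with t = -3/13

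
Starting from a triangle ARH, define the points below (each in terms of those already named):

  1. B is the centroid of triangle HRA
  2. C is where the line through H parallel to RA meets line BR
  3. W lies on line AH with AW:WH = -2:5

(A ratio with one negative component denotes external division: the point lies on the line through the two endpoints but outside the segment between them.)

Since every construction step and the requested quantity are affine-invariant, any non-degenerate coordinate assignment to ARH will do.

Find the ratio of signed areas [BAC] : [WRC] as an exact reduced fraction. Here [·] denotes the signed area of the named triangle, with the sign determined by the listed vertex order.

[BAC]:[WRC] = -2/7

Assign A = (0, 0), R = (1, 0), H = (0, 1) — the answer is frame-independent, so this choice is without loss of generality.
1. B is the centroid of triangle HRA ⇒ B = (1/3, 1/3)
2. C is where the line through H parallel to RA meets line BR ⇒ C = (-1, 1)
3. W lies on line AH with AW:WH = -2:5 ⇒ W = (0, -2/3)
2·[BAC] = -2/3, 2·[WRC] = 7/3
[BAC]:[WRC] = -2/3:7/3 = -2/7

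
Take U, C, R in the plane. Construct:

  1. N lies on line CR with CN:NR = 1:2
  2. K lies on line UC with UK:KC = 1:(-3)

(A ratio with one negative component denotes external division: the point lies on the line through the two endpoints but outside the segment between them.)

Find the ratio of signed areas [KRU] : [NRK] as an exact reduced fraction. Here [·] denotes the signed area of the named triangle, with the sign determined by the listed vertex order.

Work in coordinates with U = (0, 0), C = (1, 0), R = (0, 1).
1. N lies on line CR with CN:NR = 1:2 ⇒ N = (2/3, 1/3)
2. K lies on line UC with UK:KC = 1:(-3) ⇒ K = (-1/2, 0)
2·[KRU] = -1/2, 2·[NRK] = 1
[KRU]:[NRK] = -1/2:1 = -1/2

[KRU]:[NRK] = -1/2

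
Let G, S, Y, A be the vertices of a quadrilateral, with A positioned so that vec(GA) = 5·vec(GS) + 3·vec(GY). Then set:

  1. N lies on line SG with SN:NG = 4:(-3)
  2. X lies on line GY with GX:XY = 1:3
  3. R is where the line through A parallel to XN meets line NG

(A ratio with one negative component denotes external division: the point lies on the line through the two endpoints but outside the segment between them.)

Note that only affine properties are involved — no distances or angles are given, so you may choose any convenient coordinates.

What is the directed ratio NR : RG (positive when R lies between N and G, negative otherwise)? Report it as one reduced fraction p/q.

Assign G = (0, 0), S = (1, 0), Y = (0, 1), A = (5, 3) — the answer is frame-independent, so this choice is without loss of generality.
1. N lies on line SG with SN:NG = 4:(-3) ⇒ N = (-3, 0)
2. X lies on line GY with GX:XY = 1:3 ⇒ X = (0, 1/4)
3. R is where the line through A parallel to XN meets line NG ⇒ R = (-31, 0)
R = N + t·(G−N) with t = -28/3, so NR:RG = t:(1−t) = -28/3:31/3

NR:RG = -28/31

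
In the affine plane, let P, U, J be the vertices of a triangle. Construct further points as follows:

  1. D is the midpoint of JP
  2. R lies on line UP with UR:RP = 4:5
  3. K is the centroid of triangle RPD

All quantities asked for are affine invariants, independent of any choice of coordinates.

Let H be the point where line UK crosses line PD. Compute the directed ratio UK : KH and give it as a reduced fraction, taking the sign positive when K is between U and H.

UK:KH = 22/5

Set P = (0, 0), U = (1, 0), J = (0, 1); any affine frame gives the same invariant.
1. D is the midpoint of JP ⇒ D = (0, 1/2)
2. R lies on line UP with UR:RP = 4:5 ⇒ R = (5/9, 0)
3. K is the centroid of triangle RPD ⇒ K = (5/27, 1/6)
line UK meets PD at H = (0, 9/44)
K = U + t·(H−U) with t = 22/27, so UK:KH = 22/27:5/27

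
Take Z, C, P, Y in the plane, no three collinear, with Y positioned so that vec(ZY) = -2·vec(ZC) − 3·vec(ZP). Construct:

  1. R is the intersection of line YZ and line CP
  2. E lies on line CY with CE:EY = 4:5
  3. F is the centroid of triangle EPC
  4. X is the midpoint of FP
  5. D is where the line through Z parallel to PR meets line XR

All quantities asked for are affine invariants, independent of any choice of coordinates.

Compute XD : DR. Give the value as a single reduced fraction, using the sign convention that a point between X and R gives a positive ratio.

Choose coordinates Z = (0, 0), C = (1, 0), P = (0, 1), Y = (-2, -3).
1. R is the intersection of line YZ and line CP ⇒ R = (2/5, 3/5)
2. E lies on line CY with CE:EY = 4:5 ⇒ E = (-1/3, -4/3)
3. F is the centroid of triangle EPC ⇒ F = (2/9, -1/9)
4. X is the midpoint of FP ⇒ X = (1/9, 4/9)
5. D is where the line through Z parallel to PR meets line XR ⇒ D = (-1/4, 1/4)
D = X + t·(R−X) with t = -5/4, so XD:DR = t:(1−t) = -5/4:9/4

XD:DR = -5/9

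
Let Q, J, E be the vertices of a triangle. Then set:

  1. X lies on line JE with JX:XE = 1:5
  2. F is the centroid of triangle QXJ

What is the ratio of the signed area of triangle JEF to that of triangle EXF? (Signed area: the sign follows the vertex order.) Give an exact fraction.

Set Q = (0, 0), J = (1, 0), E = (0, 1); any affine frame gives the same invariant.
1. X lies on line JE with JX:XE = 1:5 ⇒ X = (5/6, 1/6)
2. F is the centroid of triangle QXJ ⇒ F = (11/18, 1/18)
2·[JEF] = 1/3, 2·[EXF] = -5/18
[JEF]:[EXF] = 1/3:-5/18 = -6/5

[JEF]:[EXF] = -6/5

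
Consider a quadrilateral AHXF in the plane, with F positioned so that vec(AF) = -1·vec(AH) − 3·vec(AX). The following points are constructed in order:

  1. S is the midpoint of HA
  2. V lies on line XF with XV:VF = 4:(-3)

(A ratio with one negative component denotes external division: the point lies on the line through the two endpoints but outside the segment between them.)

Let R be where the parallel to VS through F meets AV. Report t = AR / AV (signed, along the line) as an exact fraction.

t = -1/5

Work in coordinates with A = (0, 0), H = (1, 0), X = (0, 1), F = (-1, -3).
1. S is the midpoint of HA ⇒ S = (1/2, 0)
2. V lies on line XF with XV:VF = 4:(-3) ⇒ V = (-4, -15)
through F parallel to VS: direction (9/2, 15); meets AV at R = (4/5, 3)
R = A + t·(V−A) with t = -1/5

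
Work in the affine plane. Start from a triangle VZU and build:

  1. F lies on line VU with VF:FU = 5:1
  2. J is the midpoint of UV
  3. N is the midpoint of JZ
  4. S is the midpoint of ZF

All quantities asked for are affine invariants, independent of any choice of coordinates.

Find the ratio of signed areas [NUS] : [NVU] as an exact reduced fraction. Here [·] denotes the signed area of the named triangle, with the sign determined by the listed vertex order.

Assign V = (0, 0), Z = (1, 0), U = (0, 1) — the answer is frame-independent, so this choice is without loss of generality.
1. F lies on line VU with VF:FU = 5:1 ⇒ F = (0, 5/6)
2. J is the midpoint of UV ⇒ J = (0, 1/2)
3. N is the midpoint of JZ ⇒ N = (1/2, 1/4)
4. S is the midpoint of ZF ⇒ S = (1/2, 5/12)
2·[NUS] = -1/12, 2·[NVU] = -1/2
[NUS]:[NVU] = -1/12:-1/2 = 1/6

[NUS]:[NVU] = 1/6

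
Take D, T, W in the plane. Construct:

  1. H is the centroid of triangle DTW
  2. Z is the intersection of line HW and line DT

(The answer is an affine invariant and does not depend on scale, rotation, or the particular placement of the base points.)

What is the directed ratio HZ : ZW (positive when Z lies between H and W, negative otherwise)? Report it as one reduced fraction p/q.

Assign D = (0, 0), T = (1, 0), W = (0, 1) — the answer is frame-independent, so this choice is without loss of generality.
1. H is the centroid of triangle DTW ⇒ H = (1/3, 1/3)
2. Z is the intersection of line HW and line DT ⇒ Z = (1/2, 0)
Z = H + t·(W−H) with t = -1/2, so HZ:ZW = t:(1−t) = -1/2:3/2

HZ:ZW = -1/3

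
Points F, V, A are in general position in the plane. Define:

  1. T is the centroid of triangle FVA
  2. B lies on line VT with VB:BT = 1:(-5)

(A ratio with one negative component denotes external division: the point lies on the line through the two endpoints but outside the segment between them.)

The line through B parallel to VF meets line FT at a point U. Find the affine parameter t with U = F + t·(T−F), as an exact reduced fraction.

Assign F = (0, 0), V = (1, 0), A = (0, 1) — the answer is frame-independent, so this choice is without loss of generality.
1. T is the centroid of triangle FVA ⇒ T = (1/3, 1/3)
2. B lies on line VT with VB:BT = 1:(-5) ⇒ B = (7/6, -1/12)
through B parallel to VF: direction (-1, 0); meets FT at U = (-1/12, -1/12)
U = F + t·(T−F) with t = -1/4

t = -1/4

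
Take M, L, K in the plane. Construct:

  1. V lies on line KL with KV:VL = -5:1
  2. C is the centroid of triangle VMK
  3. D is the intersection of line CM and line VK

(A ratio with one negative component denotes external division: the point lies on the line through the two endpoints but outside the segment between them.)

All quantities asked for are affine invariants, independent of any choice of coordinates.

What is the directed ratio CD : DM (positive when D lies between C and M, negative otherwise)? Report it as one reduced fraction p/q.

CD:DM = -1/3

Assign M = (0, 0), L = (1, 0), K = (0, 1) — the answer is frame-independent, so this choice is without loss of generality.
1. V lies on line KL with KV:VL = -5:1 ⇒ V = (5/4, -1/4)
2. C is the centroid of triangle VMK ⇒ C = (5/12, 1/4)
3. D is the intersection of line CM and line VK ⇒ D = (5/8, 3/8)
D = C + t·(M−C) with t = -1/2, so CD:DM = t:(1−t) = -1/2:3/2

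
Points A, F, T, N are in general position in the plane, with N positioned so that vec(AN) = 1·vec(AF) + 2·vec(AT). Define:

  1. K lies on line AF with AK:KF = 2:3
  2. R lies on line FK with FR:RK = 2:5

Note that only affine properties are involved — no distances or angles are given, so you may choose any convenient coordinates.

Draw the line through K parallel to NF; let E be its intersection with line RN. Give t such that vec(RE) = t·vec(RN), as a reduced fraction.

t = -5/2

Work in coordinates with A = (0, 0), F = (1, 0), T = (0, 1), N = (1, 2).
1. K lies on line AF with AK:KF = 2:3 ⇒ K = (2/5, 0)
2. R lies on line FK with FR:RK = 2:5 ⇒ R = (29/35, 0)
through K parallel to NF: direction (0, -2); meets RN at E = (2/5, -5)
E = R + t·(N−R) with t = -5/2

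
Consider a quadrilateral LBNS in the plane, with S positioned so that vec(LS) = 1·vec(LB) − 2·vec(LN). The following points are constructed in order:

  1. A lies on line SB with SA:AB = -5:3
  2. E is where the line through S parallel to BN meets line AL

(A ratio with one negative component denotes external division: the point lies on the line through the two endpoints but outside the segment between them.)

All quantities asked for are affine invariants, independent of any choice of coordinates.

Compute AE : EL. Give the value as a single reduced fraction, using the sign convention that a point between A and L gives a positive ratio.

Choose coordinates L = (0, 0), B = (1, 0), N = (0, 1), S = (1, -2).
1. A lies on line SB with SA:AB = -5:3 ⇒ A = (1, 3)
2. E is where the line through S parallel to BN meets line AL ⇒ E = (-1/4, -3/4)
E = A + t·(L−A) with t = 5/4, so AE:EL = t:(1−t) = 5/4:-1/4

AE:EL = -5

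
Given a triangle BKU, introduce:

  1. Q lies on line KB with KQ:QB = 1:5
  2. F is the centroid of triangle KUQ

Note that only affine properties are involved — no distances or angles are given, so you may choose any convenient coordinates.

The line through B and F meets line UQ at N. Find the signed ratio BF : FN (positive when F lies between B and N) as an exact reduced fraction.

BF:FN = -16

Work in coordinates with B = (0, 0), K = (1, 0), U = (0, 1).
1. Q lies on line KB with KQ:QB = 1:5 ⇒ Q = (5/6, 0)
2. F is the centroid of triangle KUQ ⇒ F = (11/18, 1/3)
line BF meets UQ at N = (55/96, 5/16)
F = B + t·(N−B) with t = 16/15, so BF:FN = 16/15:-1/15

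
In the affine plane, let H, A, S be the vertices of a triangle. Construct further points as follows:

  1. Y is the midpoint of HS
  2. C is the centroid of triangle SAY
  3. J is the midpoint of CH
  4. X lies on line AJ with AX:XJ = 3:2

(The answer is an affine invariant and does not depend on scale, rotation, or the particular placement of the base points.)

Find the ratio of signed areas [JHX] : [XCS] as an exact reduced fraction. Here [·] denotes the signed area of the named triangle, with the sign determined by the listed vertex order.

Set H = (0, 0), A = (1, 0), S = (0, 1); any affine frame gives the same invariant.
1. Y is the midpoint of HS ⇒ Y = (0, 1/2)
2. C is the centroid of triangle SAY ⇒ C = (1/3, 1/2)
3. J is the midpoint of CH ⇒ J = (1/6, 1/4)
4. X lies on line AJ with AX:XJ = 3:2 ⇒ X = (1/2, 3/20)
2·[JHX] = 1/10, 2·[XCS] = 1/30
[JHX]:[XCS] = 1/10:1/30 = 3

[JHX]:[XCS] = 3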